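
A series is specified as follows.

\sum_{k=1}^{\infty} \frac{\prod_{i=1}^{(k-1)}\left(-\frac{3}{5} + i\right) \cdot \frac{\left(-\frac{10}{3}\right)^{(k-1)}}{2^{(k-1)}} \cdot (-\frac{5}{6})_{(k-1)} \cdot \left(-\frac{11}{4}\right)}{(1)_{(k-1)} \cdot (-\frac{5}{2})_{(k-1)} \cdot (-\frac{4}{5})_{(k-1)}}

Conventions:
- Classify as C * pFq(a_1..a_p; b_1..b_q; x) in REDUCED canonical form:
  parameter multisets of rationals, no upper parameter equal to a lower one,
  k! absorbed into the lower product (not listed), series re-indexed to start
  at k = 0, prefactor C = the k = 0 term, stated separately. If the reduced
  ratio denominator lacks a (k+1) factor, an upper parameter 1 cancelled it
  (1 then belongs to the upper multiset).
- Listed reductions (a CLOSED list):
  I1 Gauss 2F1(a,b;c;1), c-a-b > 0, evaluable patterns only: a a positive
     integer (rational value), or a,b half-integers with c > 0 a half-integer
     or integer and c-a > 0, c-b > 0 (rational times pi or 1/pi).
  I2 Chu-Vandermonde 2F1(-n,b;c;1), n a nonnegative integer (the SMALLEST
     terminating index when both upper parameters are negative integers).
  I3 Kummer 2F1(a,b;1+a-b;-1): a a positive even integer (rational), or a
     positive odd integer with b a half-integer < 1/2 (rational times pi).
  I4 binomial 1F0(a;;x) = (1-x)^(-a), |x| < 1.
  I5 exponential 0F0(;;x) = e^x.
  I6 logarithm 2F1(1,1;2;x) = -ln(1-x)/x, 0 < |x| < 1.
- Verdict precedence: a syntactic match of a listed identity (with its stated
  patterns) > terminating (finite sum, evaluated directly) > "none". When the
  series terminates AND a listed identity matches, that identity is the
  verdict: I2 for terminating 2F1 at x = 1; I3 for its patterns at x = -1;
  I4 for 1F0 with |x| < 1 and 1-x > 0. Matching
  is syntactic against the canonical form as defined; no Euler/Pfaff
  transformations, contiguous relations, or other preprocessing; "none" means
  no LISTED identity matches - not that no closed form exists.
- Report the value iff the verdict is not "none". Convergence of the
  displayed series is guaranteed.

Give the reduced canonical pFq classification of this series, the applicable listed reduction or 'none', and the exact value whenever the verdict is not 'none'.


The series (x = -\frac{5}{3}) is 2F2: upper {-\frac{5}{6}, \frac{2}{5}}, lower {-\frac{5}{2}, -\frac{4}{5}}, prefactor -\frac{11}{4}. Verdict: none (x = -\frac{5}{3}): each listed identity misses the multisets {-\frac{5}{6}, \frac{2}{5}} ; {-\frac{5}{2}, -\frac{4}{5}}.

The tell: t_0 = -\frac{11}{4} here, and (1)_k (C = -11/4) is k! itself.
Consecutive-term ratio: r(k) = -\frac{5}{3} * (k-\frac{5}{6}) (k+\frac{2}{5}) / [(k-\frac{5}{2}) (k-\frac{4}{5}) (k+1)] ; factor over Q: parameters, x = -\frac{5}{3}, and C = -\frac{11}{4}.


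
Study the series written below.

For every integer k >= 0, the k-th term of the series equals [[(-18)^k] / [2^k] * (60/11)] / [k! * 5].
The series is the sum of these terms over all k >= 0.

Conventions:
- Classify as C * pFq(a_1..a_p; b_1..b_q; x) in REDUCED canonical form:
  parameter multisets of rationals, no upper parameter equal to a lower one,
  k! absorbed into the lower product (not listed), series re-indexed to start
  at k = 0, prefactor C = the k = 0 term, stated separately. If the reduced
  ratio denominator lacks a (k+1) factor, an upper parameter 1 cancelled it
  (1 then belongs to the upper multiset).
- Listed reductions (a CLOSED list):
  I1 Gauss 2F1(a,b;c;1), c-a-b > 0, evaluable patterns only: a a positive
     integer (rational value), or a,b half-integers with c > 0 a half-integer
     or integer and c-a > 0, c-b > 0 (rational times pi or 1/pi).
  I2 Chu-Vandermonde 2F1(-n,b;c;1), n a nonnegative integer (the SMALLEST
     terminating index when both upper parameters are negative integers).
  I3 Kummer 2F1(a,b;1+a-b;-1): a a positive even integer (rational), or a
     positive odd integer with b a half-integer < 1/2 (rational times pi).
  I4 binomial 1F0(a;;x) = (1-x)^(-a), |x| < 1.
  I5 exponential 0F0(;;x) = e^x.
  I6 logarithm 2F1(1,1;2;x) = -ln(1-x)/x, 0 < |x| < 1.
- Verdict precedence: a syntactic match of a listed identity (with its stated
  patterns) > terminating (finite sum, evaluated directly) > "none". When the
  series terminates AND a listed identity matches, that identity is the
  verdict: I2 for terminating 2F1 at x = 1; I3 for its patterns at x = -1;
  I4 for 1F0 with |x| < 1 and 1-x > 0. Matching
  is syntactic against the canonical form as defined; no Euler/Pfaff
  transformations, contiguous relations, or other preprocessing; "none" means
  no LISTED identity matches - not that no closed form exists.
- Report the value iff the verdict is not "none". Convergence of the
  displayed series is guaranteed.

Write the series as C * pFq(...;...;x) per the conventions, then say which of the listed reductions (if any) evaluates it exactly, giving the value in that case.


Classification (C = 12/11): 0F0 with upper {-}, lower {-}, argument x = -9. Verdict: the I5 exponential reduction applies (the 0F0 exponential series at x = -9). Hence: (12/11) * e^(-9).

Structural cue: with t_0 = 12/11, the constant factors (C = 12/11, x = -9) combine into one prefactor.
Ratio: r(k) = (-9) * 1 / [(k+1)] - rational in k, leading ratio (-9); with t_0 = 12/11, classification follows.


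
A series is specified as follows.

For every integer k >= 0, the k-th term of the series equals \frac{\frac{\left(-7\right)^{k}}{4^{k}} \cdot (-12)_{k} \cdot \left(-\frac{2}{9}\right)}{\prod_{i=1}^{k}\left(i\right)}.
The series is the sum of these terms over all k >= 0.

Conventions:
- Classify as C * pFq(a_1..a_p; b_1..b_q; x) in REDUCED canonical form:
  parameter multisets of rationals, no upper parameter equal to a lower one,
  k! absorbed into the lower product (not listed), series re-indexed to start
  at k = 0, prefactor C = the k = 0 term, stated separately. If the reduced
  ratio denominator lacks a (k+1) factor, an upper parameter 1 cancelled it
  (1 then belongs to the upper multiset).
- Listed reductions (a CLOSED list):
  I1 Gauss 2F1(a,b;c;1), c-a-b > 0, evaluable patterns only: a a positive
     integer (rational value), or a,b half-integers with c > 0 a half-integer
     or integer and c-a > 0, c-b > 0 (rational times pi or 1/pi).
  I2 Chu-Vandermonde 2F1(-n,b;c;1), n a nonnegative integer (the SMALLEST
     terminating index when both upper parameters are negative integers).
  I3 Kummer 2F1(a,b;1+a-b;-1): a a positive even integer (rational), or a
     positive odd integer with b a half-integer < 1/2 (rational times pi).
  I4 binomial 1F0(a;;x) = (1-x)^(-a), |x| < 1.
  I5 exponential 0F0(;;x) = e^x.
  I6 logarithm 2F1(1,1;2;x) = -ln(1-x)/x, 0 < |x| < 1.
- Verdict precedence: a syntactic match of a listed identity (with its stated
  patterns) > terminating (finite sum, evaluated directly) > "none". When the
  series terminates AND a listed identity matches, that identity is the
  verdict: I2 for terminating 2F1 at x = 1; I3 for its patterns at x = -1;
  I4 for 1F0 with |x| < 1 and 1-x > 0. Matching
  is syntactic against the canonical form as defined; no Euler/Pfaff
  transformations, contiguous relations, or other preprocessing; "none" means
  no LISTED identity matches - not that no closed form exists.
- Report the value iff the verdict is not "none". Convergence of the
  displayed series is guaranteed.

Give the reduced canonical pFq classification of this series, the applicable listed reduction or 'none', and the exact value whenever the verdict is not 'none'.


Canonical form: C = -\frac{2}{9} times 1F0 with upper {-12}, lower {-}, x = -\frac{7}{4}. Verdict: terminating - no listed pattern fits, but -12 in the upper list cuts the series at k = 12; direct evaluation. Exact value: -\frac{3138428376721}{75497472}.

First insight: t_0 = -\frac{2}{9} here, and the two geometric factors (C = -2/9, x = -7/4) combine into one argument.
Ratio: r(k) = -\frac{7}{4} * (k-12) / [(k+1)] ; factor over Q: parameters, x = -\frac{7}{4}, and C = -\frac{2}{9}.


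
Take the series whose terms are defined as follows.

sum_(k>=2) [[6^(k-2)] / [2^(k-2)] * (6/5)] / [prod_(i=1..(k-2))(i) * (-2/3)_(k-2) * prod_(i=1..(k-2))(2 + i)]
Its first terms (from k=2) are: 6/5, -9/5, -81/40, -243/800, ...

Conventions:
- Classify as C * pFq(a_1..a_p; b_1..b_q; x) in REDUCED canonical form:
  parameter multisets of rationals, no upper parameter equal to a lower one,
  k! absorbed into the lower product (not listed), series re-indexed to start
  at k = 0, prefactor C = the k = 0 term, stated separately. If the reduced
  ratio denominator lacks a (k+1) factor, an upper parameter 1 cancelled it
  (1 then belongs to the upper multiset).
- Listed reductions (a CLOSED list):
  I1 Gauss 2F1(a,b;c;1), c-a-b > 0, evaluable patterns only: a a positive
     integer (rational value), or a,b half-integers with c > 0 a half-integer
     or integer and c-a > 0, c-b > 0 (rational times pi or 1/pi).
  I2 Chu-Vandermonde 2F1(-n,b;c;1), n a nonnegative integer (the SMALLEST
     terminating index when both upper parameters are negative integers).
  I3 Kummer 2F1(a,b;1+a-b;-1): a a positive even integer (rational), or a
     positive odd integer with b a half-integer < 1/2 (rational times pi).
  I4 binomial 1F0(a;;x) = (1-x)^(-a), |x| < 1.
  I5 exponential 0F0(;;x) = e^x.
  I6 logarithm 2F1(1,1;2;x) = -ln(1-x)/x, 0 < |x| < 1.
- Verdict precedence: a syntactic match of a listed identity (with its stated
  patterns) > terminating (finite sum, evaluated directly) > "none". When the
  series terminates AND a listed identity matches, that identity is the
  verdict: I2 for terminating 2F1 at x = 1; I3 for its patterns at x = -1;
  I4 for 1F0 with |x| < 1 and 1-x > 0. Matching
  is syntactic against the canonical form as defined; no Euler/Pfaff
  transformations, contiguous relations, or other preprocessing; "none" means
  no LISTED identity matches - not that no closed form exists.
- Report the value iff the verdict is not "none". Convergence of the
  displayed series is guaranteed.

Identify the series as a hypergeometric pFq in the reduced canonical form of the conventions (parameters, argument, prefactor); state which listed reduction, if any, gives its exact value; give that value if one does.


Key step: from the first term 6/5: the two k-th powers (prefactor 6/5) combine into one argument.
Consecutive-term ratio: r(k) = 3 * 1 / [(k-2/3) (k+3) (k+1)] - poly over poly, x = 3 from leading terms; C = 6/5 at k = 0.

This is 6/5 * 0F2(-; -2/3, 3; 3) in reduced canonical form. Verdict: none. Every listed pattern misses the 0F2 form at 3, upper {-}.


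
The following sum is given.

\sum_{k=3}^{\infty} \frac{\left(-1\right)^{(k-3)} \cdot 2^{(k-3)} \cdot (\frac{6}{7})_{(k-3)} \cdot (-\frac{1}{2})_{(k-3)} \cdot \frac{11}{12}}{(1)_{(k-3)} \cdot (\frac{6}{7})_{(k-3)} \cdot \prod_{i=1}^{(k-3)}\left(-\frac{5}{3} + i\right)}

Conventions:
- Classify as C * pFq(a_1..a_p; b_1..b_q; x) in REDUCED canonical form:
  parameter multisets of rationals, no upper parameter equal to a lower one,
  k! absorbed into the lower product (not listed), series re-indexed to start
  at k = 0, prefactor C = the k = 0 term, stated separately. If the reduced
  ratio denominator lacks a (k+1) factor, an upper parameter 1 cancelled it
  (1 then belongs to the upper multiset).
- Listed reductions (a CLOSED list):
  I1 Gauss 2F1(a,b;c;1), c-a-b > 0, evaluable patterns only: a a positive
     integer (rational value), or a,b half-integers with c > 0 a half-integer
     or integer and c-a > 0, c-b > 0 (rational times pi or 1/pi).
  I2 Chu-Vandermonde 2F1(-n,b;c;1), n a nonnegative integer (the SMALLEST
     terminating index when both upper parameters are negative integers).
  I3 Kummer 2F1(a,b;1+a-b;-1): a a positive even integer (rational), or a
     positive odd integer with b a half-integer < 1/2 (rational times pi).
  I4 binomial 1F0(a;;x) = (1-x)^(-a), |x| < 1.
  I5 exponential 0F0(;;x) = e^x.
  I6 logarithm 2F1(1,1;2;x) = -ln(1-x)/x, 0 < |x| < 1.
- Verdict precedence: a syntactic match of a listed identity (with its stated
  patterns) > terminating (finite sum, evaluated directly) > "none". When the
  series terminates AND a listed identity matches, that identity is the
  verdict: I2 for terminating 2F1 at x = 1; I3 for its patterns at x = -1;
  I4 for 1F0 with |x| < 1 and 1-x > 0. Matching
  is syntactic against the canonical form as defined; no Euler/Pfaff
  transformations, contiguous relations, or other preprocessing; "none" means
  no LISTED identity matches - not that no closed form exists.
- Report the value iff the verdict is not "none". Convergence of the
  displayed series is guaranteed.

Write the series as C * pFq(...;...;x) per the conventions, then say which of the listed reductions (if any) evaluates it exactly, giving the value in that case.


At argument -2: a 1F1 with upper {-\frac{1}{2}}, lower {-\frac{2}{3}}, scaled by C = \frac{11}{12}. Verdict: none (x = -2): each listed identity misses the multisets {-\frac{1}{2}} ; {-\frac{2}{3}}.

Key observation: x = -2 and the parameter 6/7 appears in both the upper and lower lists and cancels.
Consecutive-term ratio: r(k) = -2 * (k-\frac{1}{2}) / [(k-\frac{2}{3}) (k+1)] - rational in k. x = -2; t_0 = \frac{11}{12}; negate the roots.


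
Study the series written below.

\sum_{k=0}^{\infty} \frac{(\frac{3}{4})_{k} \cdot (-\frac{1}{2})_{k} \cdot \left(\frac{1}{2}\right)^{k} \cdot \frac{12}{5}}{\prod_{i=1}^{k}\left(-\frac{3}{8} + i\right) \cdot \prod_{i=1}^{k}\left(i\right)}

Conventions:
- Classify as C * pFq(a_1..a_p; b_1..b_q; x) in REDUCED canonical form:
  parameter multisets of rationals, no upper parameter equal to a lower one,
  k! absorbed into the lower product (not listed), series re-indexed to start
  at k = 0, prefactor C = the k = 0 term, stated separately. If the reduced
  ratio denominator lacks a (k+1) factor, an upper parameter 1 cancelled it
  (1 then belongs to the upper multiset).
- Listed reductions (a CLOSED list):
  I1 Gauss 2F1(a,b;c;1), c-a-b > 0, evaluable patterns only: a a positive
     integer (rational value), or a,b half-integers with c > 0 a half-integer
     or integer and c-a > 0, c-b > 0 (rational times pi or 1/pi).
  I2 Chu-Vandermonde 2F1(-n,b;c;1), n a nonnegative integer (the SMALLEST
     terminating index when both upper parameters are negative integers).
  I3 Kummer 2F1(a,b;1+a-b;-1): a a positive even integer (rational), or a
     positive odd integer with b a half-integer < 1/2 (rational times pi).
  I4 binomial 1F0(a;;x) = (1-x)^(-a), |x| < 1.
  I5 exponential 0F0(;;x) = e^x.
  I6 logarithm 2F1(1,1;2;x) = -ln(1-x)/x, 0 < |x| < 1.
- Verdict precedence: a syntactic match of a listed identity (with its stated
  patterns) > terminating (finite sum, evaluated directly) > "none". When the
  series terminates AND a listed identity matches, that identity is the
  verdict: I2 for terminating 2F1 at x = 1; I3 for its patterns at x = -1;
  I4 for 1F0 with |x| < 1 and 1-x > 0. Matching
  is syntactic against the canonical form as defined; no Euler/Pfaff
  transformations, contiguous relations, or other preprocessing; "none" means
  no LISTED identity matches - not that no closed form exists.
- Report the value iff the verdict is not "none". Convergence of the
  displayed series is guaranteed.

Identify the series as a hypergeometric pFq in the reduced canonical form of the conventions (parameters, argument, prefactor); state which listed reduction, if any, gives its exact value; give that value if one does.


The series (x = \frac{1}{2}) is 2F1: upper {-\frac{1}{2}, \frac{3}{4}}, lower {\frac{5}{8}}, prefactor \frac{12}{5}. Verdict: none (x = \frac{1}{2}): each listed identity misses the multisets {-\frac{1}{2}, \frac{3}{4}} ; {\frac{5}{8}}.

Key step: from the first term \frac{12}{5}: the lower running product (C = 12/5, x = 1/2) is a rising factorial.
Adjacent-term ratio: r(k) = \frac{1}{2} * (k-\frac{1}{2}) (k+\frac{3}{4}) / [(k+\frac{5}{8}) (k+1)] - rational in k. x = \frac{1}{2}; t_0 = \frac{12}{5}; negate the roots.


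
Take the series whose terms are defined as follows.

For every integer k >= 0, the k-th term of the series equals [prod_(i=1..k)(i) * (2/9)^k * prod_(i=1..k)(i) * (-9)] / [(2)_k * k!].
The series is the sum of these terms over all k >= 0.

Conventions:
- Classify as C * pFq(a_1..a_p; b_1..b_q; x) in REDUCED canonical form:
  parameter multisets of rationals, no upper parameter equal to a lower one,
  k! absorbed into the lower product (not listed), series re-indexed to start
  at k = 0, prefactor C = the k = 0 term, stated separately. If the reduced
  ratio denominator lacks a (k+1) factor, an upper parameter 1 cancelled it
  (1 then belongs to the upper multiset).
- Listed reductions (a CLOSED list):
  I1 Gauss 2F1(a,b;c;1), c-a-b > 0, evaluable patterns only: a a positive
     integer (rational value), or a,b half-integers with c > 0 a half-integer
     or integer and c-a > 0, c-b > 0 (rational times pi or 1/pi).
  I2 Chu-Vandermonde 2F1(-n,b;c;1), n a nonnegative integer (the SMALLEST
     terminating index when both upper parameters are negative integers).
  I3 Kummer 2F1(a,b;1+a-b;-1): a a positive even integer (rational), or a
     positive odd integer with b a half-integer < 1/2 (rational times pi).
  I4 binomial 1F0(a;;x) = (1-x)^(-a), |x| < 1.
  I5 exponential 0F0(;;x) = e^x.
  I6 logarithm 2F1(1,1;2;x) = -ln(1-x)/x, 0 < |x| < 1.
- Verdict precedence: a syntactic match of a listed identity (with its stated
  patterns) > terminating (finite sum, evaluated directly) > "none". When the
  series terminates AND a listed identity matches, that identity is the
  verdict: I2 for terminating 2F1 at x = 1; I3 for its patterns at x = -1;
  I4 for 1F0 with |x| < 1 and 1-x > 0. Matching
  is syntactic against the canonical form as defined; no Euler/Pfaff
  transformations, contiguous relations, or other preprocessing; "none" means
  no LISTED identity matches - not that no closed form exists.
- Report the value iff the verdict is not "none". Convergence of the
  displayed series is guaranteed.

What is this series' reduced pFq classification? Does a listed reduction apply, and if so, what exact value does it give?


Reduced: x = 2/9, 2F1, upper = {1, 1}, lower = {2}, C = -9. Verdict (x = 2/9): logarithm (I6) applies (the logarithm: parameters (1,1;2), x = 2/9). Its exact value is (81/2) * ln(7/9).

Key observation: t_0 being -9, the running product (C = -9, x = 2/9) telescopes to a rising factorial.
Ratio: r(k) = (2/9) * (k+1) (k+1) / [(k+2) (k+1)] - rational; roots negated = parameters, x = (2/9), C = -9.


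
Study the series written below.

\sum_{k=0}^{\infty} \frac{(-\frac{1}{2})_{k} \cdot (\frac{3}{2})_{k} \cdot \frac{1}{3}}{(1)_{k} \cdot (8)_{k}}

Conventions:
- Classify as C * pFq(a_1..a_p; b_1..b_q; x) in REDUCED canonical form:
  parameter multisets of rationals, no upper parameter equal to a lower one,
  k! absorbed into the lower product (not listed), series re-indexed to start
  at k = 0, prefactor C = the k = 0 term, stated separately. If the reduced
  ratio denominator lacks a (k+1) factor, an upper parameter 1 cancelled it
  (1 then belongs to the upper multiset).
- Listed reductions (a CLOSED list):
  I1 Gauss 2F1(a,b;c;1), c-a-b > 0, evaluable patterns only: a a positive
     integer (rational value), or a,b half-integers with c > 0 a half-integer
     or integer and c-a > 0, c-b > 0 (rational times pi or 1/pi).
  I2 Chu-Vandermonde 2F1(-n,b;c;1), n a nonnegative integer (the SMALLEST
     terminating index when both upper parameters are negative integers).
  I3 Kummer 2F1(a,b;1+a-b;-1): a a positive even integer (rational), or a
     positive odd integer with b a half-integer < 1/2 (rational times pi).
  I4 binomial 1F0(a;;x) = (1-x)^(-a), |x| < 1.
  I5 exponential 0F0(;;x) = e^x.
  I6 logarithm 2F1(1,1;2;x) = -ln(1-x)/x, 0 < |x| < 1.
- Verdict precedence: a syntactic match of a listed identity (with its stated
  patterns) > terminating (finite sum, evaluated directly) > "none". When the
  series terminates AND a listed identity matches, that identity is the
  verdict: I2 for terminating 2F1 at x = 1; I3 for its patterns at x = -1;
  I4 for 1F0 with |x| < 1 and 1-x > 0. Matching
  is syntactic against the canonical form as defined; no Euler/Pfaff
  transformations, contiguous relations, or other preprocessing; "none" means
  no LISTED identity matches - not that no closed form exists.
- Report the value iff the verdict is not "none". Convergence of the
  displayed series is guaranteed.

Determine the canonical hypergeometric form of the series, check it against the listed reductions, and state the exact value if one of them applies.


Canonical form: C = \frac{1}{3} times 2F1 with upper {-\frac{1}{2}, \frac{3}{2}}, lower {8}, x = 1. Verdict: Gauss (I1, half-integer pattern) fires (x = 1; upper {-\frac{1}{2}, \frac{3}{2}} half-integers, c = 8 in the evaluable pattern). Exact value: \frac{4194304}{4459455} / \pi.

The tell: with t_0 = \frac{1}{3}, (1)_k (prefactor 1/3) is k! itself.
Ratio: r(k) = 1 * (k-\frac{1}{2}) (k+\frac{3}{2}) / [(k+8) (k+1)] - poly over poly, x = 1 from leading terms; C = \frac{1}{3} at k = 0.


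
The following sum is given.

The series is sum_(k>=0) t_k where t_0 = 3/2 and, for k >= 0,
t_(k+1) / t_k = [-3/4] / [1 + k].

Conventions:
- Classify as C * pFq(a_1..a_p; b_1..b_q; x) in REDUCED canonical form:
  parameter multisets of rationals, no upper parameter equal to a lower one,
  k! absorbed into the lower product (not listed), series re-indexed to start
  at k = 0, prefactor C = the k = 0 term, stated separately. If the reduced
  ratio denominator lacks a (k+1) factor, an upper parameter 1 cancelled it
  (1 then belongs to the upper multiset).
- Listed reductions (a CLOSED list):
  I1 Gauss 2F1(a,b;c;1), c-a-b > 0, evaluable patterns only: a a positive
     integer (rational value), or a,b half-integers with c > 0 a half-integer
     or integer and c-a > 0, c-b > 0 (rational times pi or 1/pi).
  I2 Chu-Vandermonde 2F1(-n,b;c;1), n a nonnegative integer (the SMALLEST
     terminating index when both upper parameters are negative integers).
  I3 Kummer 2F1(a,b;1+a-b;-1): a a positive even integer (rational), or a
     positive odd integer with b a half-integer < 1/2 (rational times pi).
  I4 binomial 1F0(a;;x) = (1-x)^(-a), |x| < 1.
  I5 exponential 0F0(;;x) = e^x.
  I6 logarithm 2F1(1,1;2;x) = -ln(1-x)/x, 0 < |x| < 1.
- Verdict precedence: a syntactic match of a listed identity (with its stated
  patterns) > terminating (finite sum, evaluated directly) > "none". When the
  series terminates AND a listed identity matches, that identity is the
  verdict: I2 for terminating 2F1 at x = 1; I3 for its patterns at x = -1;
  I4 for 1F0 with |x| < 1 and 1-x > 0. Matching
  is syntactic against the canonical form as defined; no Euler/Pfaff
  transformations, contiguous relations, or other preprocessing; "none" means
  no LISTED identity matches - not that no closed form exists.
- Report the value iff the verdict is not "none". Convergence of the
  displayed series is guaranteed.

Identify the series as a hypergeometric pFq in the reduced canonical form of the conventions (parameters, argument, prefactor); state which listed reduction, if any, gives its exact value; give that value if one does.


x = -3/4 here; the reduced form reads 0F0, upper {-}, lower {-}, C = 3/2. Verdict: the exponential series (I5) applies (the 0F0 exponential series at x = -3/4). Sum: (3/2) * e^(-3/4).

First insight: from the first term 3/2: factor the ratio over Q (C = 3/2): negated roots = parameters.
Consecutive-term ratio: r(k) = (-3/4) * 1 / [(k+1)] - rational; roots negated = parameters, x = (-3/4), C = 3/2.


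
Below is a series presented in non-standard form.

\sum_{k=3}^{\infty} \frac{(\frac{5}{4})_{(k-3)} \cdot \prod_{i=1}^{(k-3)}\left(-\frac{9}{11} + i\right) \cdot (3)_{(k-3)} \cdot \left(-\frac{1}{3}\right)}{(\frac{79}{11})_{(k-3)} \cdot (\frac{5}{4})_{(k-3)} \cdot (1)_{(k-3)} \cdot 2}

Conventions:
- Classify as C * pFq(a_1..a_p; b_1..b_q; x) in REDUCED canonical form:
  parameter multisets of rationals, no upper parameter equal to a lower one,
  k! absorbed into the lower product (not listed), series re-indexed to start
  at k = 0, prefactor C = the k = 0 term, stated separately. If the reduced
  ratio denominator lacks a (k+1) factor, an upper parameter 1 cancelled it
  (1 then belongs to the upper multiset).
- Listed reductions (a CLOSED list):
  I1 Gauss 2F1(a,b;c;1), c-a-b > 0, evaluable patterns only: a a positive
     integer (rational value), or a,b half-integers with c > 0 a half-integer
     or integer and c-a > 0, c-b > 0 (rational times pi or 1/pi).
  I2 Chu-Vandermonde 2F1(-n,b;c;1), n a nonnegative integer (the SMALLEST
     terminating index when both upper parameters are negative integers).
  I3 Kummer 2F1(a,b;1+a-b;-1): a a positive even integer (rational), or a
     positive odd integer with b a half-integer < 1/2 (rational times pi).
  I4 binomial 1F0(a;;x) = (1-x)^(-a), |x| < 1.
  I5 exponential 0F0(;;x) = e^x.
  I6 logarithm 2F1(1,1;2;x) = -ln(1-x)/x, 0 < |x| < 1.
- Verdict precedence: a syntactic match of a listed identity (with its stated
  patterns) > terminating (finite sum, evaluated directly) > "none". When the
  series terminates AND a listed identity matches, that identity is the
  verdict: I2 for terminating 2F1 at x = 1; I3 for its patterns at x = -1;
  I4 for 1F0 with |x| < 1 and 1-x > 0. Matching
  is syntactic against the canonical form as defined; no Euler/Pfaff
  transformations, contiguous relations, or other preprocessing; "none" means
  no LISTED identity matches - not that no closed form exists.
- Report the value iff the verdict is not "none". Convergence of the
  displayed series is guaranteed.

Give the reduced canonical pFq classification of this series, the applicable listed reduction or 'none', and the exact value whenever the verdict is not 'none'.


Structural cue: from the first term -\frac{1}{6}: the running product (C = -1/6) telescopes to a rising factorial.
Term ratio: r(k) = 1 * (k+\frac{2}{11}) (k+3) / [(k+\frac{79}{11}) (k+1)] - rational in k, leading ratio 1; with t_0 = -\frac{1}{6}, classification follows.

The series (x = 1) is 2F1: upper {\frac{2}{11}, 3}, lower {\frac{79}{11}}, prefactor -\frac{1}{6}. Verdict: this is Gauss's theorem (I1) (x = 1: the Gamma ratio telescopes since c-a-b = 4 > 0 and a = 3 in Z>0). Value: -\frac{7429}{39930}.


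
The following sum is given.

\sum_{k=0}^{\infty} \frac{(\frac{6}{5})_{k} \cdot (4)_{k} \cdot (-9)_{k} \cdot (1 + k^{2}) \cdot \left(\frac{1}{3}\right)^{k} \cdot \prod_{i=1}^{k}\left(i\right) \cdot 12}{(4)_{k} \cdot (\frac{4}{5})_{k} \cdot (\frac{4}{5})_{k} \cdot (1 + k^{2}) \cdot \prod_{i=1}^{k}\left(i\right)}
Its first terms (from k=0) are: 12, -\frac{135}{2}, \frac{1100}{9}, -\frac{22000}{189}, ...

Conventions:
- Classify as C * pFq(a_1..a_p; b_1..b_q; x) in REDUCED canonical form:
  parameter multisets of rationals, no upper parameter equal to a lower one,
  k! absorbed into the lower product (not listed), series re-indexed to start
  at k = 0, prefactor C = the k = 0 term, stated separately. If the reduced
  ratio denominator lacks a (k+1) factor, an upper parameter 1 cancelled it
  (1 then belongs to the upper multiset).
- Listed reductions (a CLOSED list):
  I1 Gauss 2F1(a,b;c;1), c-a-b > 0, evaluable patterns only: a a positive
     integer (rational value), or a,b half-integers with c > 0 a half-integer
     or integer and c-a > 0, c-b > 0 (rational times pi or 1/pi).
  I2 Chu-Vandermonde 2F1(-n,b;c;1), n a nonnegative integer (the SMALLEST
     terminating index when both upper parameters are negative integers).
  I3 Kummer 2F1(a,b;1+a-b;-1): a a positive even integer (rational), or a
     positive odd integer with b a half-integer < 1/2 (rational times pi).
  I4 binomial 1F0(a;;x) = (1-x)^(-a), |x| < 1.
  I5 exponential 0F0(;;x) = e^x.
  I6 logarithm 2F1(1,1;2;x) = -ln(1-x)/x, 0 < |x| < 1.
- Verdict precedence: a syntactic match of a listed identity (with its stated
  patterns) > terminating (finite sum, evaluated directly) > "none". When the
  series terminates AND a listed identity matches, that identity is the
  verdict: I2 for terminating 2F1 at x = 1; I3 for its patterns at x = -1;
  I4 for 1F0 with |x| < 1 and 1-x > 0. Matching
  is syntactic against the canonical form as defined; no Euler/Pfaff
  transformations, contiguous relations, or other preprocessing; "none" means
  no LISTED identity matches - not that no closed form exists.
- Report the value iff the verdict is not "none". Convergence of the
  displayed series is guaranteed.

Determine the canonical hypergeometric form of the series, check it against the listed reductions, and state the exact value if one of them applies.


Canonical form: C = 12 times 3F2 with upper {-9, 1, \frac{6}{5}}, lower {\frac{4}{5}, \frac{4}{5}}, x = \frac{1}{3}. Verdict: terminating - the sum ends at index 9 because -9 is a negative integer; exact evaluation follows. Its exact value is -\frac{2384358886388519}{1152484654379058}.

The tell: t_0 being 12, the parameter 4 appears in both the upper and lower lists and cancels (alongside the other common factor).
Ratio: r(k) = \frac{1}{3} * (k-9) (k+1) (k+\frac{6}{5}) / [(k+\frac{4}{5}) (k+\frac{4}{5}) (k+1)] ; factor over Q: parameters, x = \frac{1}{3}, and C = 12.


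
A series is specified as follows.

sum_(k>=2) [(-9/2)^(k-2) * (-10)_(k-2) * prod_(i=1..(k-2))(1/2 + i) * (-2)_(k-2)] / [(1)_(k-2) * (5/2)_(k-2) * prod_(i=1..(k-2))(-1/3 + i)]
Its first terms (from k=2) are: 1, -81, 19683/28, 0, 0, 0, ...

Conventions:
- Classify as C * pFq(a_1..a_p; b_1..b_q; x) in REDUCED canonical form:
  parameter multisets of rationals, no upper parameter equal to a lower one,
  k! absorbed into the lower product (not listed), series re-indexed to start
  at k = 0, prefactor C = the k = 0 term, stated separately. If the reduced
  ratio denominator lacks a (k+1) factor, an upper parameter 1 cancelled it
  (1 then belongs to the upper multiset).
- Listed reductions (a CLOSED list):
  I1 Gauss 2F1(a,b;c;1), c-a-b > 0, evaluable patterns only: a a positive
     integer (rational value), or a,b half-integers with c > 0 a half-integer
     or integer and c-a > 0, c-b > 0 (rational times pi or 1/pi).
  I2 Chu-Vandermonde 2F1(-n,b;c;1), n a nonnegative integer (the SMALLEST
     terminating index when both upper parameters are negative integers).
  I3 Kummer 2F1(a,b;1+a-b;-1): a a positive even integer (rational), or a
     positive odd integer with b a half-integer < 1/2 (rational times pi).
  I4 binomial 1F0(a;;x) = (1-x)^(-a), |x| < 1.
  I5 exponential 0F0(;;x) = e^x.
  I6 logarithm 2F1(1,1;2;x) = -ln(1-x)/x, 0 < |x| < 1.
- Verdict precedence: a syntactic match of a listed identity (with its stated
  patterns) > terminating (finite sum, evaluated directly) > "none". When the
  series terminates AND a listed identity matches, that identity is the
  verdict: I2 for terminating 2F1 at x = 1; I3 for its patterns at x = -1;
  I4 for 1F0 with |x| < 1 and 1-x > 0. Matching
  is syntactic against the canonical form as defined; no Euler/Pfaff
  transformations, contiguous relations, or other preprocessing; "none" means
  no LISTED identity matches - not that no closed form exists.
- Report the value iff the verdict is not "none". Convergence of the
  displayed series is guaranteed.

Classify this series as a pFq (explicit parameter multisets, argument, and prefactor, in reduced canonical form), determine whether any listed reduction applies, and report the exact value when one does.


Reduced: x = -9/2, 3F2, upper = {-10, -2, 3/2}, lower = {2/3, 5/2}, C = 1. Verdict: terminating - no listed pattern fits, but -2 in the upper list cuts the series at k = 2; direct evaluation. Its exact value is 17443/28.

The tell: from the first term 1: the running product (C = 1) telescopes to a rising factorial.
Adjacent-term ratio: r(k) = (-9/2) * (k-10) (k-2) (k+3/2) / [(k+2/3) (k+5/2) (k+1)] - rational; roots negated = parameters, x = (-9/2), C = 1.


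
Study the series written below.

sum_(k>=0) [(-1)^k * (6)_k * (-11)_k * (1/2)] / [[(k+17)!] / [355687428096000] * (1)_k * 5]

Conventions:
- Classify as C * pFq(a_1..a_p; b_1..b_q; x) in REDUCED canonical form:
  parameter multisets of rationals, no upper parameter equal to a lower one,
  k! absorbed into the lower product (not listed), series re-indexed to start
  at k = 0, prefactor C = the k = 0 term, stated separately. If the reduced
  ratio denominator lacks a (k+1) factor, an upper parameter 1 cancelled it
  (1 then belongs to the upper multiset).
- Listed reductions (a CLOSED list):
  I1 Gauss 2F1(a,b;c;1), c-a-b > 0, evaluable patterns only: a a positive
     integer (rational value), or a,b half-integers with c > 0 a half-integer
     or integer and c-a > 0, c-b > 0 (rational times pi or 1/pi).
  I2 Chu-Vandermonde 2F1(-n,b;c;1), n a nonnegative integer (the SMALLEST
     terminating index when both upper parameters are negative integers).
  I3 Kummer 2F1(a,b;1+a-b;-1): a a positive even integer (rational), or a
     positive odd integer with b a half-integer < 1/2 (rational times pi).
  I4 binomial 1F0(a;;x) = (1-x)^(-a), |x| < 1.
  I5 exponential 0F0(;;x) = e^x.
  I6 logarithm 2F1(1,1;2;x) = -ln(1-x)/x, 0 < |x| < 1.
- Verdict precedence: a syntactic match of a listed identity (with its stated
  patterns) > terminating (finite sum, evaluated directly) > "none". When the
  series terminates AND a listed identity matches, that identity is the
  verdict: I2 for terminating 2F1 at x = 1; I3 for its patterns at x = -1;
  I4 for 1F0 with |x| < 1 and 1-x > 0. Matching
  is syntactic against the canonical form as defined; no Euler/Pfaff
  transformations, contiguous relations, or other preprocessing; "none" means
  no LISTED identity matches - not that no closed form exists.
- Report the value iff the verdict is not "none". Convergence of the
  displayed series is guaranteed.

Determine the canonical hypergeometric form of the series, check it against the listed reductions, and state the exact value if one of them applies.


Prefactor 1/10, argument -1: 2F1 with upper {-11, 6} over lower {18}. Verdict: Kummer's theorem (I3) matches (x = -1; c = 18 equals 1+a-b for upper {-11, 6}: listed pattern). Exact value: 17/5.

Key step: t_0 being 1/10, the constant factors (prefactor 1/10) combine into one prefactor.
Term ratio: r(k) = (-1) * (k-11) (k+6) / [(k+18) (k+1)] - rational in k. x = (-1); t_0 = 1/10; negate the roots.


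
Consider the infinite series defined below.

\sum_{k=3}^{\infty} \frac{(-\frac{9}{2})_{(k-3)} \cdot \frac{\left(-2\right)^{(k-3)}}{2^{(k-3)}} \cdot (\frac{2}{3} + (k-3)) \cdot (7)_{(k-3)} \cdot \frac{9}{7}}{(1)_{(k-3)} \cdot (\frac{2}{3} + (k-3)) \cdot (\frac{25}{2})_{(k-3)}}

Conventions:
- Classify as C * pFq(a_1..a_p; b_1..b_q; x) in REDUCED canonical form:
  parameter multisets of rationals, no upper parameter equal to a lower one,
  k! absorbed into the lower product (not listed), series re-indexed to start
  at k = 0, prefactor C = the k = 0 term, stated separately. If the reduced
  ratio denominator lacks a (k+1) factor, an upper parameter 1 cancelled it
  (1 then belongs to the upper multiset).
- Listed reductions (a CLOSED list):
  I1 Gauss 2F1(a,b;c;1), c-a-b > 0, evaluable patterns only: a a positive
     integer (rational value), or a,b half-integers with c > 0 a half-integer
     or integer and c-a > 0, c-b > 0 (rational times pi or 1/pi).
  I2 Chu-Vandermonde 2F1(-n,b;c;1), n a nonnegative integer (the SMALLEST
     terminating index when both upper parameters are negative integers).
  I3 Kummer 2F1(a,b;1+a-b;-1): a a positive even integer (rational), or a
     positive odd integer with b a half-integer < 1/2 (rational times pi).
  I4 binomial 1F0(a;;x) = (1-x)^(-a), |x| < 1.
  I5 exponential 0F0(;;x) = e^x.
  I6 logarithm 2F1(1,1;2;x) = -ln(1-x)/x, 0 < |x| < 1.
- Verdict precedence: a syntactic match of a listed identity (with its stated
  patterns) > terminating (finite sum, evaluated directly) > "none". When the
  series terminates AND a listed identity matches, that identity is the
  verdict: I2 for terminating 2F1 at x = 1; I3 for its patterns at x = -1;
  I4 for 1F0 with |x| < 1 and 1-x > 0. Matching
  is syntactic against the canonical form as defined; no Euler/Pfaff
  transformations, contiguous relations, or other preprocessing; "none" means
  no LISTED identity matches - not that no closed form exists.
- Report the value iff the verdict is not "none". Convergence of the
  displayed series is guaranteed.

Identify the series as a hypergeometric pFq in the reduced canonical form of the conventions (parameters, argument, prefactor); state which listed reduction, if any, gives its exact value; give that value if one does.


Key observation: t_0 = \frac{9}{7} here, and (1)_k (C = 9/7) is k! itself.
Ratio: r(k) = -1 * (k-\frac{9}{2}) (k+7) / [(k+\frac{25}{2}) (k+1)] ; factor over Q: parameters, x = -1, and C = \frac{9}{7}.

At argument -1: a 2F1 with upper {-\frac{9}{2}, 7}, lower {\frac{25}{2}}, scaled by C = \frac{9}{7}. Verdict (x = -1): the Kummer evaluation I3 applies (x = -1; c = \frac{25}{2} equals 1+a-b for upper {-\frac{9}{2}, 7}: listed pattern). Its exact value is \frac{430250535}{134217728} \cdot \pi.


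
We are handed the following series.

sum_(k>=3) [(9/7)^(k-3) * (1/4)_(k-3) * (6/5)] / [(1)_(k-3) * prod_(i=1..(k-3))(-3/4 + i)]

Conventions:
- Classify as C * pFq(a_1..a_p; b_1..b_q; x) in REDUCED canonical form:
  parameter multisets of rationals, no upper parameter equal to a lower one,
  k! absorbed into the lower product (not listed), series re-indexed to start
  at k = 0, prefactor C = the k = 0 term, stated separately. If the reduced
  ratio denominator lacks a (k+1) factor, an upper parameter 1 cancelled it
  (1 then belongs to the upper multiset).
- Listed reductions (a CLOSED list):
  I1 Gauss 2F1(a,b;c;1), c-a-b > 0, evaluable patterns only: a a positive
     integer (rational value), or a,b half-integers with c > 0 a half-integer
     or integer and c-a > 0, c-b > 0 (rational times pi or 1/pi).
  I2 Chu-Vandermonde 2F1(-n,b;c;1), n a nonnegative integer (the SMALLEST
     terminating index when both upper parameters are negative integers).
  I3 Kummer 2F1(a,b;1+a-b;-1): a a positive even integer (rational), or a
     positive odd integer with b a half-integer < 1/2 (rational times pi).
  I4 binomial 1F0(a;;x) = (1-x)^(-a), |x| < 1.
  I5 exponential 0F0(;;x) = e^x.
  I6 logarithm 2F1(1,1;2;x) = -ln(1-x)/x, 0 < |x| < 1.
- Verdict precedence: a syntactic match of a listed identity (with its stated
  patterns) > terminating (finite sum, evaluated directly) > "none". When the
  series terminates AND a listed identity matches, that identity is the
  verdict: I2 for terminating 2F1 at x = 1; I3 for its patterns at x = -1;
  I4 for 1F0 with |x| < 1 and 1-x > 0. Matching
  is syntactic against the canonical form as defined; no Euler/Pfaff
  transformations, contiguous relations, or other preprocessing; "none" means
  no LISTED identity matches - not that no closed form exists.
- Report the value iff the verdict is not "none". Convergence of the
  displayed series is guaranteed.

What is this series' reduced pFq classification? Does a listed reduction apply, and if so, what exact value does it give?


At argument 9/7: a 0F0 with upper {-}, lower {-}, scaled by C = 6/5. Verdict: exponential (I5) applies (the 0F0 exponential series at x = 9/7). Its exact value is (6/5) * e^(9/7).

The tell: t_0 being 6/5, the parameter 1/4 appears in both the upper and lower lists and cancels.
Term ratio: r(k) = (9/7) * 1 / [(k+1)] - rational in k, leading ratio (9/7); with t_0 = 6/5, classification follows.


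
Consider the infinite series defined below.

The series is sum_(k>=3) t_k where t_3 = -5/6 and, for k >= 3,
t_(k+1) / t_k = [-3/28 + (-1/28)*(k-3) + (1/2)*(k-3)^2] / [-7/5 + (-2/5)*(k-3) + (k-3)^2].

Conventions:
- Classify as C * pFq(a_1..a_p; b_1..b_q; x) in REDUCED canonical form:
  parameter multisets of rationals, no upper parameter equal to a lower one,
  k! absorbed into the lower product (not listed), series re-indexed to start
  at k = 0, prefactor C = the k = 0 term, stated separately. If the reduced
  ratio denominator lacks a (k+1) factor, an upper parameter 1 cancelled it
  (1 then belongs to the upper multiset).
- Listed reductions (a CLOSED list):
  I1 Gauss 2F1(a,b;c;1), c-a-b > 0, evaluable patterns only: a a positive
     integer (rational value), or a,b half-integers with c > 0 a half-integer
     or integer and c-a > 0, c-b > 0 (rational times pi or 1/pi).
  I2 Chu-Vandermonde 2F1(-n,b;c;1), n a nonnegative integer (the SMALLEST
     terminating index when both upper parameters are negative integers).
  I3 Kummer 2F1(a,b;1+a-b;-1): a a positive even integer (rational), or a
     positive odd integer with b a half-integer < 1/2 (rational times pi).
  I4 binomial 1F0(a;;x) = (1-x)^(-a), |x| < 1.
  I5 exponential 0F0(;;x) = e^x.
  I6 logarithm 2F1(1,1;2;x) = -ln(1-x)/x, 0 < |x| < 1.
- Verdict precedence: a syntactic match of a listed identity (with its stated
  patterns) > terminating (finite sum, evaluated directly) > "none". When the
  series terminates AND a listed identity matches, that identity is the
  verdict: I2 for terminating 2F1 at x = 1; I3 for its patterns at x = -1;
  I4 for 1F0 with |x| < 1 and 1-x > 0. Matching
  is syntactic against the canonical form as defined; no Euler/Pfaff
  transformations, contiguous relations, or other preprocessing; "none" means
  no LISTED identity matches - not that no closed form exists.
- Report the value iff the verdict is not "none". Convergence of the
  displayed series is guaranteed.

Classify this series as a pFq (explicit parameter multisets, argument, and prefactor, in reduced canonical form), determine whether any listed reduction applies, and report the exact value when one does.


At argument 1/2: a 2F1 with upper {-1/2, 3/7}, lower {-7/5}, scaled by C = -5/6. Verdict: none (x = 1/2): each listed identity misses the multisets {-1/2, 3/7} ; {-7/5}.

First insight: from the first term -5/6: the expanded ratio factors over Q; C = -5/6, roots give parameters.
Term ratio: r(k) = (1/2) * (k-1/2) (k+3/7) / [(k-7/5) (k+1)] - poly over poly, x = (1/2) from leading terms; C = -5/6 at k = 0.
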